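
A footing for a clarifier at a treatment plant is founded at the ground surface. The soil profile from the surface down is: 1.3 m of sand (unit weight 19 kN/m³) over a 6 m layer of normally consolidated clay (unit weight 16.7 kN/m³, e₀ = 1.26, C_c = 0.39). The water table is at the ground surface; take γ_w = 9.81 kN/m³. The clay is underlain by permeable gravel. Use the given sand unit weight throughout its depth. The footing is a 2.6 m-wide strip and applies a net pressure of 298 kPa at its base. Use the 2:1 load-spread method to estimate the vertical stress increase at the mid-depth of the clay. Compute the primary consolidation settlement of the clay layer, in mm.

S_c ≈ 671 mm

Mid-depth of clay below the ground surface: z = 1.3 + 6/2 = 4.3 m.
Total vertical stress at mid-clay: σ_v = 19×1.3 + 16.7×3 = 74.8 kPa.
Pore pressure: u = 9.81×(4.3 − 0) = 42.183 kPa.
Initial effective stress: σ'_0 = σ_v − u = 74.8 − 42.183 = 32.617 kPa.
Stress increase at mid-clay by the 2:1 spreading method:
Δσ = qB/(B+z) = 298×2.6/(2.6+4.3) = 112.29 kPa
Final effective stress: σ'_f = σ'_0 + Δσ = 32.617 + 112.29 = 144.91 kPa.
Normally consolidated clay, so the full stress increment lies on the virgin compression line:
S_c = C_c·H/(1+e₀)·log₁₀(σ'_f/σ'_0) = 0.39×6/(1+1.26)×log₁₀(144.91/32.617)
    = 1.0354 × 0.64765 = 0.6706 m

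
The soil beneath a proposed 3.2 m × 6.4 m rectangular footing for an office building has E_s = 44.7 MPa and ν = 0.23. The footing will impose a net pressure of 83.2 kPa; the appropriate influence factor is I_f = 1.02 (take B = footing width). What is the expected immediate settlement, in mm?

S_e ≈ 5.75 mm

Immediate (elastic) settlement: S_e = q·B·(1−ν²)/E_s · I_f.
E_s = 44.7 MPa = 44700 kPa.
S_e = 83.2 × 3.2 × (1 − 0.23²) / 44700 × 1.02
    = 83.2 × 3.2 × 0.9471 / 44700 × 1.02
    = 0.005754 m = 5.754 mm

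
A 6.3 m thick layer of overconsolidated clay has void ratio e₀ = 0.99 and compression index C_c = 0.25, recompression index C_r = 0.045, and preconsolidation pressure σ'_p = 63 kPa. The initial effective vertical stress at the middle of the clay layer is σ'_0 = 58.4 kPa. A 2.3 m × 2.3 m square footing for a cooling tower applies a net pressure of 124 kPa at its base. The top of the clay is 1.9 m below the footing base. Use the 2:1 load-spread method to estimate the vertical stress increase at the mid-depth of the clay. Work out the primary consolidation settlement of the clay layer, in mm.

S_c ≈ 43.6 mm

Mid-depth of clay below the footing base: z = 1.9 + 6.3/2 = 5.05 m.
Stress increase at mid-clay by the 2:1 spreading method:
Δσ = qBL/((B+z)(L+z)) = 124×2.3×2.3/((2.3+5.05)(2.3+5.05)) = 12.142 kPa
Final effective stress: σ'_f = 58.4 + 12.142 = 70.542 kPa.
σ'_f = 70.542 > σ'_p = 63 kPa, so the stress path crosses the preconsolidation pressure — recompression up to σ'_p, then virgin compression beyond:
S_c = H/(1+e₀)·[C_r·log₁₀(σ'_p/σ'_0) + C_c·log₁₀(σ'_f/σ'_p)]
    = 6.3/1.99 × [0.045×log₁₀(63/58.4) + 0.25×log₁₀(70.542/63)]
    = 3.1658 × [0.0014817 + 0.012277] = 0.04356 m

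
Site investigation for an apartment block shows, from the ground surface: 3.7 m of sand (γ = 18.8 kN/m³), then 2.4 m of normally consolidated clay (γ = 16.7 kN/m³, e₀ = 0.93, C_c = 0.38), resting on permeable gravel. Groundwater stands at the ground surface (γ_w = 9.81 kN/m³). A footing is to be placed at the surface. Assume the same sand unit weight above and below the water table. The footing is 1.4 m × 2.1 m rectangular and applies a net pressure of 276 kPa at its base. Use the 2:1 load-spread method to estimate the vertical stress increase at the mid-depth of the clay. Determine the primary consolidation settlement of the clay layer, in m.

S_c ≈ 0.0753 m

Mid-depth of clay below the ground surface: z = 3.7 + 2.4/2 = 4.9 m.
Total vertical stress at mid-clay: σ_v = 18.8×3.7 + 16.7×1.2 = 89.6 kPa.
Pore pressure: u = 9.81×(4.9 − 0) = 48.069 kPa.
Initial effective stress: σ'_0 = σ_v − u = 89.6 − 48.069 = 41.531 kPa.
Stress increase at mid-clay by the 2:1 spreading method:
Δσ = qBL/((B+z)(L+z)) = 276×1.4×2.1/((1.4+4.9)(2.1+4.9)) = 18.4 kPa
Final effective stress: σ'_f = σ'_0 + Δσ = 41.531 + 18.4 = 59.931 kPa.
Normally consolidated clay, so the full stress increment lies on the virgin compression line:
S_c = C_c·H/(1+e₀)·log₁₀(σ'_f/σ'_0) = 0.38×2.4/(1+0.93)×log₁₀(59.931/41.531)
    = 0.47254 × 0.15928 = 0.07527 m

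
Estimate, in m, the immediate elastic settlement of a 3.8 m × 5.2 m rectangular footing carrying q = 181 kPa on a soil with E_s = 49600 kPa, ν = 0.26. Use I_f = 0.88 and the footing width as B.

S_e ≈ 0.0114 m

Immediate (elastic) settlement: S_e = q·B·(1−ν²)/E_s · I_f.
S_e = 181 × 3.8 × (1 − 0.26²) / 49600 × 0.88
    = 181 × 3.8 × 0.9324 / 49600 × 0.88
    = 0.01138 m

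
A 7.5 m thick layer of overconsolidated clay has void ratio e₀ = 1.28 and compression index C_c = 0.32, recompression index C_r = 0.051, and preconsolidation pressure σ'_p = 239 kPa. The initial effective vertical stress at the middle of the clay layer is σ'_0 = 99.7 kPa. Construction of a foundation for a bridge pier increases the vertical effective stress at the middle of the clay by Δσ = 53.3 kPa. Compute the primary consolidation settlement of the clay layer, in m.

S_c ≈ 0.0312 m

Final effective stress: σ'_f = 99.7 + 53.3 = 153 kPa.
σ'_f = 153 ≤ σ'_p = 239 kPa, so the clay remains overconsolidated and only the recompression index applies:
S_c = C_r·H/(1+e₀)·log₁₀(σ'_f/σ'_0) = 0.051×7.5/2.28×log₁₀(153/99.7)
    = 0.16776 × 0.186 = 0.0312 m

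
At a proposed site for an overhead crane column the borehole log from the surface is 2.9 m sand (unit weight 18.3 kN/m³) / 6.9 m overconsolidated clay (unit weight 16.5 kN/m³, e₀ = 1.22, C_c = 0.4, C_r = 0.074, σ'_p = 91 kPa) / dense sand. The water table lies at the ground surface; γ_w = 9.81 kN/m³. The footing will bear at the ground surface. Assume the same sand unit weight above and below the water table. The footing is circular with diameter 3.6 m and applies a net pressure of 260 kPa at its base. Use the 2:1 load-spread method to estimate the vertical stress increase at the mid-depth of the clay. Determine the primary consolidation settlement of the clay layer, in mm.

Mid-depth of clay below the ground surface: z = 2.9 + 6.9/2 = 6.35 m.
Total vertical stress at mid-clay: σ_v = 18.3×2.9 + 16.5×3.45 = 110 kPa.
Pore pressure: u = 9.81×(6.35 − 0) = 62.294 kPa.
Initial effective stress: σ'_0 = σ_v − u = 110 − 62.294 = 47.706 kPa.
Stress increase at mid-clay by the 2:1 spreading method:
Δσ ≈ qD²/(D+z)² = 260×3.6²/(3.6+6.35)² = 34.036 kPa
Final effective stress: σ'_f = 47.706 + 34.036 = 81.742 kPa.
σ'_f = 81.742 ≤ σ'_p = 91 kPa, so the clay remains overconsolidated and only the recompression index applies:
S_c = C_r·H/(1+e₀)·log₁₀(σ'_f/σ'_0) = 0.074×6.9/2.22×log₁₀(81.742/47.706)
    = 0.23 × 0.23387 = 0.05379 m

S_c ≈ 53.8 mm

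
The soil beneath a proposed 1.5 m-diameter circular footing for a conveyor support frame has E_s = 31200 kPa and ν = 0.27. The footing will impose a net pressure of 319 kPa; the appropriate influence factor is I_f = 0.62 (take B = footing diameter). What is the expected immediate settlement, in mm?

Immediate (elastic) settlement: S_e = q·B·(1−ν²)/E_s · I_f.
S_e = 319 × 1.5 × (1 − 0.27²) / 31200 × 0.62
    = 319 × 1.5 × 0.9271 / 31200 × 0.62
    = 0.008815 m = 8.815 mm

S_e ≈ 8.82 mm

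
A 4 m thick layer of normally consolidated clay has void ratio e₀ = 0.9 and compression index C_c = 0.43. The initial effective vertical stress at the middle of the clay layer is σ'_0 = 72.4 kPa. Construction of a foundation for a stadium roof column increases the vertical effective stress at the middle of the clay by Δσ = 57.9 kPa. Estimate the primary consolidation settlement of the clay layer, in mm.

Final effective stress: σ'_f = σ'_0 + Δσ = 72.4 + 57.9 = 130.3 kPa.
Normally consolidated clay, so the full stress increment lies on the virgin compression line:
S_c = C_c·H/(1+e₀)·log₁₀(σ'_f/σ'_0) = 0.43×4/(1+0.9)×log₁₀(130.3/72.4)
    = 0.90526 × 0.25521 = 0.231 m

S_c ≈ 231 mm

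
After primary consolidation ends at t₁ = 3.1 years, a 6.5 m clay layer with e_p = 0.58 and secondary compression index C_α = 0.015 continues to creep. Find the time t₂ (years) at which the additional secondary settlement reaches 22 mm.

S_s = C_α·H/(1+e_p)·log₁₀(t₂/t₁) ⇒ log₁₀(t₂/t₁) = S_s·(1+e_p)/(C_α·H).
log₁₀(t₂/t₁) = 0.022 × (1+0.58) / (0.015×6.5) = 0.3565
t₂ = t₁ × 10^0.3565 = 3.1 × 2.273 = 7.045 years

t₂ ≈ 7.04 years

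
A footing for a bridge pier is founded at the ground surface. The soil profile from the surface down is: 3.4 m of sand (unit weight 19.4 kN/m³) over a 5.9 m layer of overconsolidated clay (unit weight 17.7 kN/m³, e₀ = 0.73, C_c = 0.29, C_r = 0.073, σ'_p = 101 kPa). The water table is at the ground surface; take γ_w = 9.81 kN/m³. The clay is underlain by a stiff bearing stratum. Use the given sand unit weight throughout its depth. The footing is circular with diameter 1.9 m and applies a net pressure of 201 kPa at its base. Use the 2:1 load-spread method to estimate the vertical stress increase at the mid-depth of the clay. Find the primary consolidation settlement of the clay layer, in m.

Mid-depth of clay below the ground surface: z = 3.4 + 5.9/2 = 6.35 m.
Total vertical stress at mid-clay: σ_v = 19.4×3.4 + 17.7×2.95 = 118.17 kPa.
Pore pressure: u = 9.81×(6.35 − 0) = 62.294 kPa.
Initial effective stress: σ'_0 = σ_v − u = 118.17 − 62.294 = 55.876 kPa.
Stress increase at mid-clay by the 2:1 spreading method:
Δσ ≈ qD²/(D+z)² = 201×1.9²/(1.9+6.35)² = 10.661 kPa
Final effective stress: σ'_f = 55.876 + 10.661 = 66.537 kPa.
σ'_f = 66.537 ≤ σ'_p = 101 kPa, so the clay remains overconsolidated and only the recompression index applies:
S_c = C_r·H/(1+e₀)·log₁₀(σ'_f/σ'_0) = 0.073×5.9/1.73×log₁₀(66.537/55.876)
    = 0.24896 × 0.075838 = 0.01888 m

S_c ≈ 0.0189 m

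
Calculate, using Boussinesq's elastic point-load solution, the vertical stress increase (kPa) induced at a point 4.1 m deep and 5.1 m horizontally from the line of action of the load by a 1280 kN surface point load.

Boussinesq vertical stress below a point load on an elastic half-space:
Δσ_z = 3P/(2πz²) · [1 + (r/z)²]^(−5/2)
r/z = 5.1/4.1 = 1.2439; [1+(r/z)²]^(−5/2) = 0.096561.
Δσ_z = 3×1280/(2π×4.1²) × 0.096561 = 36.357 × 0.096561 = 3.511 kPa

Δσ_z ≈ 3.51 kPa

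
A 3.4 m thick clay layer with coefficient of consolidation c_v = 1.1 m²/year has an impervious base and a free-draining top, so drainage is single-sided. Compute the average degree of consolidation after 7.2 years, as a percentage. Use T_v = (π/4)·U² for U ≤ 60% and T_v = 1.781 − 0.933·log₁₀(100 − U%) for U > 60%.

U ≈ 85.1 %

Drainage path length: H_d = H = 3.4 m (single drainage).
T_v = c_v·t/H_d² = 1.1×7.2/3.4² = 0.68512.
T_v = 0.68512 corresponds to the U > 60% branch:
U = 1 − 10^((1.781 − T_v)/0.933)/100 = 0.8505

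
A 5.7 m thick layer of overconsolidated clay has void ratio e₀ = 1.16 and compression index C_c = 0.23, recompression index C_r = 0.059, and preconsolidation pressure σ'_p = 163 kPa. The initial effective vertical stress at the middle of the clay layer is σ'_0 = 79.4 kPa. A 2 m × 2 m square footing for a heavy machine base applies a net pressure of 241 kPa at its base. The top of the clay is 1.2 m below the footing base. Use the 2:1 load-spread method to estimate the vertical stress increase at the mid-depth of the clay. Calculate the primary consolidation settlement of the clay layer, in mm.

S_c ≈ 19.4 mm

Mid-depth of clay below the footing base: z = 1.2 + 5.7/2 = 4.05 m.
Stress increase at mid-clay by the 2:1 spreading method:
Δσ = qBL/((B+z)(L+z)) = 241×2×2/((2+4.05)(2+4.05)) = 26.337 kPa
Final effective stress: σ'_f = 79.4 + 26.337 = 105.74 kPa.
σ'_f = 105.74 ≤ σ'_p = 163 kPa, so the clay remains overconsolidated and only the recompression index applies:
S_c = C_r·H/(1+e₀)·log₁₀(σ'_f/σ'_0) = 0.059×5.7/2.16×log₁₀(105.74/79.4)
    = 0.1557 × 0.12442 = 0.01937 m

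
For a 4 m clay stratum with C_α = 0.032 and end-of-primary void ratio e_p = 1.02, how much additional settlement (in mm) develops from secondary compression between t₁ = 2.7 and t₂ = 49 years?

S_s ≈ 79.8 mm

Secondary compression: S_s = C_α·H/(1+e_p)·log₁₀(t₂/t₁)
S_s = 0.032×4/(1+1.02)×log₁₀(49/2.7)
    = 0.06337 × 1.259 = 0.07977 m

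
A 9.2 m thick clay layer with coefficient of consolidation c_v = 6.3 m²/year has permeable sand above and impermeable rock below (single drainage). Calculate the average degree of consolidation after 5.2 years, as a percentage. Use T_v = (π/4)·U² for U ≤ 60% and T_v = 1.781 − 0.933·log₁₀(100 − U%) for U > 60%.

Drainage path length: H_d = H = 9.2 m (single drainage).
T_v = c_v·t/H_d² = 6.3×5.2/9.2² = 0.38705.
T_v = 0.38705 corresponds to the U > 60% branch:
U = 1 − 10^((1.781 − T_v)/0.933)/100 = 0.6881

U ≈ 68.8 %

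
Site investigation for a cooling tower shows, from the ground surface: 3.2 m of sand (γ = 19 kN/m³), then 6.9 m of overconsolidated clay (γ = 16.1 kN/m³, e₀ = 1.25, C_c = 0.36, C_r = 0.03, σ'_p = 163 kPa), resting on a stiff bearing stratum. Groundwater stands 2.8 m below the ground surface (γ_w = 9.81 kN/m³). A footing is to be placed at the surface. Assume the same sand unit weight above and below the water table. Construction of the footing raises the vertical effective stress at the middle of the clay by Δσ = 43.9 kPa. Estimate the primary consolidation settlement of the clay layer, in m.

S_c ≈ 0.0177 m

Mid-depth of clay below the ground surface: z = 3.2 + 6.9/2 = 6.65 m.
Total vertical stress at mid-clay: σ_v = 19×3.2 + 16.1×3.45 = 116.35 kPa.
Pore pressure: u = 9.81×(6.65 − 2.8) = 37.769 kPa.
Initial effective stress: σ'_0 = σ_v − u = 116.35 − 37.769 = 78.581 kPa.
Final effective stress: σ'_f = 78.581 + 43.9 = 122.48 kPa.
σ'_f = 122.48 ≤ σ'_p = 163 kPa, so the clay remains overconsolidated and only the recompression index applies:
S_c = C_r·H/(1+e₀)·log₁₀(σ'_f/σ'_0) = 0.03×6.9/2.25×log₁₀(122.48/78.581)
    = 0.092001 × 0.19275 = 0.01773 m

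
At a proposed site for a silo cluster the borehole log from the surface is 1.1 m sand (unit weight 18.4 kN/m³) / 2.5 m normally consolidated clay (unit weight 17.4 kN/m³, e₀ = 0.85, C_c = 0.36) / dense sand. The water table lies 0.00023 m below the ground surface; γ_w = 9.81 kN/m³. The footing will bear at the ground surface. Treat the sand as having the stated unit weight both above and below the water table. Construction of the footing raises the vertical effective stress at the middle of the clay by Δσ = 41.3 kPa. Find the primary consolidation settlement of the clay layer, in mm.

S_c ≈ 244 mm

Mid-depth of clay below the ground surface: z = 1.1 + 2.5/2 = 2.35 m.
Total vertical stress at mid-clay: σ_v = 18.4×1.1 + 17.4×1.25 = 41.99 kPa.
Pore pressure: u = 9.81×(2.35 − 0.00023) = 23.054 kPa.
Initial effective stress: σ'_0 = σ_v − u = 41.99 − 23.054 = 18.936 kPa.
Final effective stress: σ'_f = σ'_0 + Δσ = 18.936 + 41.3 = 60.236 kPa.
Normally consolidated clay, so the full stress increment lies on the virgin compression line:
S_c = C_c·H/(1+e₀)·log₁₀(σ'_f/σ'_0) = 0.36×2.5/(1+0.85)×log₁₀(60.236/18.936)
    = 0.48649 × 0.50257 = 0.2445 m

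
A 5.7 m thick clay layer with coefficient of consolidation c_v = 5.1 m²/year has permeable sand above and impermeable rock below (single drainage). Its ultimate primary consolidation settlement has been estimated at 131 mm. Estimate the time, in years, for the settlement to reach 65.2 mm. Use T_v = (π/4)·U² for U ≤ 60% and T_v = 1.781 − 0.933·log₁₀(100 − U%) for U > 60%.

t ≈ 1.24 years

Drainage path length: H_d = H = 5.7 m (single drainage).
U = S(t)/S_ult = 65.2/131 = 0.4977.
U ≤ 60%: T_v = (π/4)·U² = (π/4)×0.49771² = 0.19456.
t = T_v·H_d²/c_v = 0.19456×5.7²/5.1 = 1.239 years.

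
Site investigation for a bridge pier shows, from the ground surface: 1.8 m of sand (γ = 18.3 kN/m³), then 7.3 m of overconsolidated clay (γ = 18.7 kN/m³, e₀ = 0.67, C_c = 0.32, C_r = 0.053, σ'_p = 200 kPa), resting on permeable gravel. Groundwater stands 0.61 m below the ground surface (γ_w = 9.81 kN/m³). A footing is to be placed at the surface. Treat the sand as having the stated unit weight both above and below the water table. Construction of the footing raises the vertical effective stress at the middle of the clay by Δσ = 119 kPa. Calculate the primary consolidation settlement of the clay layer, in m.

Mid-depth of clay below the ground surface: z = 1.8 + 7.3/2 = 5.45 m.
Total vertical stress at mid-clay: σ_v = 18.3×1.8 + 18.7×3.65 = 101.19 kPa.
Pore pressure: u = 9.81×(5.45 − 0.61) = 47.48 kPa.
Initial effective stress: σ'_0 = σ_v − u = 101.19 − 47.48 = 53.71 kPa.
Final effective stress: σ'_f = 53.71 + 119 = 172.71 kPa.
σ'_f = 172.71 ≤ σ'_p = 200 kPa, so the clay remains overconsolidated and only the recompression index applies:
S_c = C_r·H/(1+e₀)·log₁₀(σ'_f/σ'_0) = 0.053×7.3/1.67×log₁₀(172.71/53.71)
    = 0.23168 × 0.50726 = 0.1175 m

S_c ≈ 0.118 m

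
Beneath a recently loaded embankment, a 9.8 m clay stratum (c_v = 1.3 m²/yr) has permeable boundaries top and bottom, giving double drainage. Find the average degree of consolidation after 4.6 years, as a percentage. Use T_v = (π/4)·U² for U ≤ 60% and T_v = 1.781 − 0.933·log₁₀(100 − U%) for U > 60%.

Drainage path length: H_d = H/2 = 4.9 m (double drainage).
T_v = c_v·t/H_d² = 1.3×4.6/4.9² = 0.24906.
T_v = 0.24906 corresponds to the U ≤ 60% branch:
U = √(4T_v/π) = 0.5631

U ≈ 56.3 %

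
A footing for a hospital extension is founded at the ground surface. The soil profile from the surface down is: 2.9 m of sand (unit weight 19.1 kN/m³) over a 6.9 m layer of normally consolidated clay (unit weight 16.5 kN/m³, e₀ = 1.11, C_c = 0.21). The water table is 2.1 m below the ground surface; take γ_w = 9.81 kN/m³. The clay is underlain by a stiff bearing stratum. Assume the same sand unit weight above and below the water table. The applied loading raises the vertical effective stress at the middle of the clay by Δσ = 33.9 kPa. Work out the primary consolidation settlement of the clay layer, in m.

S_c ≈ 0.117 m

Mid-depth of clay below the ground surface: z = 2.9 + 6.9/2 = 6.35 m.
Total vertical stress at mid-clay: σ_v = 19.1×2.9 + 16.5×3.45 = 112.31 kPa.
Pore pressure: u = 9.81×(6.35 − 2.1) = 41.693 kPa.
Initial effective stress: σ'_0 = σ_v − u = 112.31 − 41.693 = 70.617 kPa.
Final effective stress: σ'_f = σ'_0 + Δσ = 70.617 + 33.9 = 104.52 kPa.
Normally consolidated clay, so the full stress increment lies on the virgin compression line:
S_c = C_c·H/(1+e₀)·log₁₀(σ'_f/σ'_0) = 0.21×6.9/(1+1.11)×log₁₀(104.52/70.617)
    = 0.68673 × 0.17029 = 0.1169 m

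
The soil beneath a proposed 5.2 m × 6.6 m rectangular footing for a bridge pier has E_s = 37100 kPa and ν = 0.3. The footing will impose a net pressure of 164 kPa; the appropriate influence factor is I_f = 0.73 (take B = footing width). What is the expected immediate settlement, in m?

S_e ≈ 0.0153 m

Immediate (elastic) settlement: S_e = q·B·(1−ν²)/E_s · I_f.
S_e = 164 × 5.2 × (1 − 0.3²) / 37100 × 0.73
    = 164 × 5.2 × 0.91 / 37100 × 0.73
    = 0.01527 m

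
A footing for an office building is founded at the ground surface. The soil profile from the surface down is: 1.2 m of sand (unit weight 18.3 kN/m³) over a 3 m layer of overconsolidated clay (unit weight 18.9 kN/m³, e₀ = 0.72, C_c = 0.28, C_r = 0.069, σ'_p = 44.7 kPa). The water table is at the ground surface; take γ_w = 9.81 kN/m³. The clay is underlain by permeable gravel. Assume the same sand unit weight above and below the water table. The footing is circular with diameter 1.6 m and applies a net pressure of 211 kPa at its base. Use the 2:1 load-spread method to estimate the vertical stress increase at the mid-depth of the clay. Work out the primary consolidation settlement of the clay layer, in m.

Mid-depth of clay below the ground surface: z = 1.2 + 3/2 = 2.7 m.
Total vertical stress at mid-clay: σ_v = 18.3×1.2 + 18.9×1.5 = 50.31 kPa.
Pore pressure: u = 9.81×(2.7 − 0) = 26.487 kPa.
Initial effective stress: σ'_0 = σ_v − u = 50.31 − 26.487 = 23.823 kPa.
Stress increase at mid-clay by the 2:1 spreading method:
Δσ ≈ qD²/(D+z)² = 211×1.6²/(1.6+2.7)² = 29.214 kPa
Final effective stress: σ'_f = 23.823 + 29.214 = 53.037 kPa.
σ'_f = 53.037 > σ'_p = 44.7 kPa, so the stress path crosses the preconsolidation pressure — recompression up to σ'_p, then virgin compression beyond:
S_c = H/(1+e₀)·[C_r·log₁₀(σ'_p/σ'_0) + C_c·log₁₀(σ'_f/σ'_p)]
    = 3/1.72 × [0.069×log₁₀(44.7/23.823) + 0.28×log₁₀(53.037/44.7)]
    = 1.7442 × [0.018858 + 0.020796] = 0.06916 m

S_c ≈ 0.0692 m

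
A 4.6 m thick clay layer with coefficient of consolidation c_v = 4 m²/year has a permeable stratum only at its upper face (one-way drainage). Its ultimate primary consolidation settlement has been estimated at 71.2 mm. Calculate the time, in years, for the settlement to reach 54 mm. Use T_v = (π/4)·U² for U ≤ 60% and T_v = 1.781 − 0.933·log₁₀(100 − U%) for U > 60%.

Drainage path length: H_d = H = 4.6 m (single drainage).
U = S(t)/S_ult = 54/71.2 = 0.7584.
U > 60%: T_v = 1.781 − 0.933·log₁₀(100 − 75.843) = 0.49062.
t = T_v·H_d²/c_v = 0.49062×4.6²/4 = 2.595 years.

t ≈ 2.6 years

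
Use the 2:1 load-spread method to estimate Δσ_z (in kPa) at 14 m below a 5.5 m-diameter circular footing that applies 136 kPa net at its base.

By the 2:1 method the load spreads at 1 horizontal : 2 vertical, so at depth z the loaded area has grown by z in each plan dimension:
Δσ ≈ qD²/(D+z)² = 136×5.5²/(5.5+14)² = 10.819 kPa

Δσ_z ≈ 10.8 kPa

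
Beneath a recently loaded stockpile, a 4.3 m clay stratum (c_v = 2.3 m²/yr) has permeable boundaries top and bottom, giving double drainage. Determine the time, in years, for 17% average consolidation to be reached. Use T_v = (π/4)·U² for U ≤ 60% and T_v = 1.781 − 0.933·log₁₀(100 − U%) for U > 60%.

t ≈ 0.0456 years

Drainage path length: H_d = H/2 = 2.15 m (double drainage).
U ≤ 60%: T_v = (π/4)·U² = (π/4)×0.17² = 0.022698.
t = T_v·H_d²/c_v = 0.022698×2.15²/2.3 = 0.04562 years.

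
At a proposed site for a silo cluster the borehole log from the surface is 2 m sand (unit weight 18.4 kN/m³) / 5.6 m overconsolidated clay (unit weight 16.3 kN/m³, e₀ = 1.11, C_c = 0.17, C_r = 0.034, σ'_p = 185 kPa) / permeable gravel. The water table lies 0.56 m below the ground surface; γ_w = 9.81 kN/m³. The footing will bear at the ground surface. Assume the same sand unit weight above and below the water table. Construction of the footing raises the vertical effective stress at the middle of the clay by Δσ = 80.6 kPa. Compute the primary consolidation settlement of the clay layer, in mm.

Mid-depth of clay below the ground surface: z = 2 + 5.6/2 = 4.8 m.
Total vertical stress at mid-clay: σ_v = 18.4×2 + 16.3×2.8 = 82.44 kPa.
Pore pressure: u = 9.81×(4.8 − 0.56) = 41.594 kPa.
Initial effective stress: σ'_0 = σ_v − u = 82.44 − 41.594 = 40.846 kPa.
Final effective stress: σ'_f = 40.846 + 80.6 = 121.45 kPa.
σ'_f = 121.45 ≤ σ'_p = 185 kPa, so the clay remains overconsolidated and only the recompression index applies:
S_c = C_r·H/(1+e₀)·log₁₀(σ'_f/σ'_0) = 0.034×5.6/2.11×log₁₀(121.45/40.846)
    = 0.090236 × 0.47325 = 0.0427 m

S_c ≈ 42.7 mm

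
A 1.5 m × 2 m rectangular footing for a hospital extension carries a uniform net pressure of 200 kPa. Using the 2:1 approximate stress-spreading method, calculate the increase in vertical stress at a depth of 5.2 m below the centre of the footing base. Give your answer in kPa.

Δσ_z ≈ 12.4 kPa

By the 2:1 method the load spreads at 1 horizontal : 2 vertical, so at depth z the loaded area has grown by z in each plan dimension:
Δσ = qBL/((B+z)(L+z)) = 200×1.5×2/((1.5+5.2)(2+5.2)) = 12.438 kPa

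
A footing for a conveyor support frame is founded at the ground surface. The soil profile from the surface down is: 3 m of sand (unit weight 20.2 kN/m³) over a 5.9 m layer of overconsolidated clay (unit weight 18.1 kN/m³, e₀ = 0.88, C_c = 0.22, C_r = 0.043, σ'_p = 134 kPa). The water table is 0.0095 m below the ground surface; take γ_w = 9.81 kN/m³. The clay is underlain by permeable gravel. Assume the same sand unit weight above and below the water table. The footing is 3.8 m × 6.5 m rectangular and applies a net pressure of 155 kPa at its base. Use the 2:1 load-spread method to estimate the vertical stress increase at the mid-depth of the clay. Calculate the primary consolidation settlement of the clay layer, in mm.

S_c ≈ 26.3 mm

Mid-depth of clay below the ground surface: z = 3 + 5.9/2 = 5.95 m.
Total vertical stress at mid-clay: σ_v = 20.2×3 + 18.1×2.95 = 114 kPa.
Pore pressure: u = 9.81×(5.95 − 0.0095) = 58.281 kPa.
Initial effective stress: σ'_0 = σ_v − u = 114 − 58.281 = 55.719 kPa.
Stress increase at mid-clay by the 2:1 spreading method:
Δσ = qBL/((B+z)(L+z)) = 155×3.8×6.5/((3.8+5.95)(6.5+5.95)) = 31.539 kPa
Final effective stress: σ'_f = 55.719 + 31.539 = 87.258 kPa.
σ'_f = 87.258 ≤ σ'_p = 134 kPa, so the clay remains overconsolidated and only the recompression index applies:
S_c = C_r·H/(1+e₀)·log₁₀(σ'_f/σ'_0) = 0.043×5.9/1.88×log₁₀(87.258/55.719)
    = 0.13495 × 0.1948 = 0.02629 m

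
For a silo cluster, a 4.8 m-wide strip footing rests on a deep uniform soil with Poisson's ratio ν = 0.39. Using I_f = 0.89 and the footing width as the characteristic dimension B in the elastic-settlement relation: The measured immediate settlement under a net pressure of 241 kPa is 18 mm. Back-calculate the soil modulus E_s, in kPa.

E_s ≈ 48500 kPa

S_e = q·B·(1−ν²)/E_s · I_f  ⇒  E_s = q·B·(1−ν²)·I_f / S_e.
E_s = 241 × 4.8 × 0.8479 × 0.89 / 0.018 = 48500 kPa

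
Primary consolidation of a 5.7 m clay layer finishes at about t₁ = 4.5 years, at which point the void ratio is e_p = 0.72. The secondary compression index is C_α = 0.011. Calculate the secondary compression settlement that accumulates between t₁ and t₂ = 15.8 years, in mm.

S_s ≈ 19.9 mm

Secondary compression: S_s = C_α·H/(1+e_p)·log₁₀(t₂/t₁)
S_s = 0.011×5.7/(1+0.72)×log₁₀(15.8/4.5)
    = 0.03645 × 0.5454 = 0.01988 m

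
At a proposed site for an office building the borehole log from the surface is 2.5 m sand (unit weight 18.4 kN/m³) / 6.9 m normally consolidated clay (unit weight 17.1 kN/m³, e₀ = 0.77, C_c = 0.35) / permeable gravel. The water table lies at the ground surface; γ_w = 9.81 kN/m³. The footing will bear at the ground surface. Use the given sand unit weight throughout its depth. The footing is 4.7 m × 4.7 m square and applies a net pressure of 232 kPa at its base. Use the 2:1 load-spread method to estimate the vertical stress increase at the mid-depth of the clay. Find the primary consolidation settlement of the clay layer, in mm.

Mid-depth of clay below the ground surface: z = 2.5 + 6.9/2 = 5.95 m.
Total vertical stress at mid-clay: σ_v = 18.4×2.5 + 17.1×3.45 = 105 kPa.
Pore pressure: u = 9.81×(5.95 − 0) = 58.37 kPa.
Initial effective stress: σ'_0 = σ_v − u = 105 − 58.37 = 46.63 kPa.
Stress increase at mid-clay by the 2:1 spreading method:
Δσ = qBL/((B+z)(L+z)) = 232×4.7×4.7/((4.7+5.95)(4.7+5.95)) = 45.184 kPa
Final effective stress: σ'_f = σ'_0 + Δσ = 46.63 + 45.184 = 91.814 kPa.
Normally consolidated clay, so the full stress increment lies on the virgin compression line:
S_c = C_c·H/(1+e₀)·log₁₀(σ'_f/σ'_0) = 0.35×6.9/(1+0.77)×log₁₀(91.814/46.63)
    = 1.3644 × 0.29424 = 0.4015 m

S_c ≈ 401 mm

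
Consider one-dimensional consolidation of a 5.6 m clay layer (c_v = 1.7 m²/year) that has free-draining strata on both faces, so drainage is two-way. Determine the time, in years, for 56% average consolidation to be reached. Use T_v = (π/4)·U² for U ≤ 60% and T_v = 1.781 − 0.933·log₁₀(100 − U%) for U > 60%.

Drainage path length: H_d = H/2 = 2.8 m (double drainage).
U ≤ 60%: T_v = (π/4)·U² = (π/4)×0.56² = 0.2463.
t = T_v·H_d²/c_v = 0.2463×2.8²/1.7 = 1.136 years.

t ≈ 1.14 years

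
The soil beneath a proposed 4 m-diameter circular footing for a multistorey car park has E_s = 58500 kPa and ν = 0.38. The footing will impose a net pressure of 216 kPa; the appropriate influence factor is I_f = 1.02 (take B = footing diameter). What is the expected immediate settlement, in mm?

S_e ≈ 12.9 mm

Immediate (elastic) settlement: S_e = q·B·(1−ν²)/E_s · I_f.
S_e = 216 × 4 × (1 − 0.38²) / 58500 × 1.02
    = 216 × 4 × 0.8556 / 58500 × 1.02
    = 0.01289 m = 12.89 mm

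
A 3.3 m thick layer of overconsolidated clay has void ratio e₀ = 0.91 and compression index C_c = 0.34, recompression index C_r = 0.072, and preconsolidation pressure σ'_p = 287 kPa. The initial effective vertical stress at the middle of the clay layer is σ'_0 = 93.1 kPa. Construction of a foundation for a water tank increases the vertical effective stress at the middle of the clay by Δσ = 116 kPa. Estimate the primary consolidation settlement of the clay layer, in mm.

S_c ≈ 43.7 mm

Final effective stress: σ'_f = 93.1 + 116 = 209.1 kPa.
σ'_f = 209.1 ≤ σ'_p = 287 kPa, so the clay remains overconsolidated and only the recompression index applies:
S_c = C_r·H/(1+e₀)·log₁₀(σ'_f/σ'_0) = 0.072×3.3/1.91×log₁₀(209.1/93.1)
    = 0.12439 × 0.3514 = 0.04371 m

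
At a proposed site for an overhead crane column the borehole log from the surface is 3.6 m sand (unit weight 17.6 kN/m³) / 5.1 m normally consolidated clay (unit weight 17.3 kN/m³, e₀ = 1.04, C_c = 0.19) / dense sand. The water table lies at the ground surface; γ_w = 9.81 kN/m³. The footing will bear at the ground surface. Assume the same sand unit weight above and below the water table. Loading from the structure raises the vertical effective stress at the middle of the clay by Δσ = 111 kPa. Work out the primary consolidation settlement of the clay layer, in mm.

Mid-depth of clay below the ground surface: z = 3.6 + 5.1/2 = 6.15 m.
Total vertical stress at mid-clay: σ_v = 17.6×3.6 + 17.3×2.55 = 107.48 kPa.
Pore pressure: u = 9.81×(6.15 − 0) = 60.332 kPa.
Initial effective stress: σ'_0 = σ_v − u = 107.48 − 60.332 = 47.148 kPa.
Final effective stress: σ'_f = σ'_0 + Δσ = 47.148 + 111 = 158.15 kPa.
Normally consolidated clay, so the full stress increment lies on the virgin compression line:
S_c = C_c·H/(1+e₀)·log₁₀(σ'_f/σ'_0) = 0.19×5.1/(1+1.04)×log₁₀(158.15/47.148)
    = 0.475 × 0.52561 = 0.2497 m

S_c ≈ 250 mm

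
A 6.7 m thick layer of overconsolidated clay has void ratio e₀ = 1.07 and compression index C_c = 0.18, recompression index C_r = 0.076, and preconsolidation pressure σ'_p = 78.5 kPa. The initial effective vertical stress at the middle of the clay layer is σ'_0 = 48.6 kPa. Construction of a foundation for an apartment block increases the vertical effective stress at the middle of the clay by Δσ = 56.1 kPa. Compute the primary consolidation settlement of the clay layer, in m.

S_c ≈ 0.124 m

Final effective stress: σ'_f = 48.6 + 56.1 = 104.7 kPa.
σ'_f = 104.7 > σ'_p = 78.5 kPa, so the stress path crosses the preconsolidation pressure — recompression up to σ'_p, then virgin compression beyond:
S_c = H/(1+e₀)·[C_r·log₁₀(σ'_p/σ'_0) + C_c·log₁₀(σ'_f/σ'_p)]
    = 6.7/2.07 × [0.076×log₁₀(78.5/48.6) + 0.18×log₁₀(104.7/78.5)]
    = 3.2367 × [0.015826 + 0.022514] = 0.1241 m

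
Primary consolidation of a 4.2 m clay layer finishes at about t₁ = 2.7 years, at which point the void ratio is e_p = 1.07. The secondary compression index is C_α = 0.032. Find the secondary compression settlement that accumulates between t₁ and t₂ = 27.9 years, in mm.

S_s ≈ 65.9 mm

Secondary compression: S_s = C_α·H/(1+e_p)·log₁₀(t₂/t₁)
S_s = 0.032×4.2/(1+1.07)×log₁₀(27.9/2.7)
    = 0.06493 × 1.014 = 0.06585 m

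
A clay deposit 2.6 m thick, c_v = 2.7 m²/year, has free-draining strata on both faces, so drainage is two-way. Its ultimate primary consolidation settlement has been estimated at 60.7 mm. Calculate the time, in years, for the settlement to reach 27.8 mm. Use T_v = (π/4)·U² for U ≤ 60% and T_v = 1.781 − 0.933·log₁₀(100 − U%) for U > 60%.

Drainage path length: H_d = H/2 = 1.3 m (double drainage).
U = S(t)/S_ult = 27.8/60.7 = 0.458.
U ≤ 60%: T_v = (π/4)·U² = (π/4)×0.45799² = 0.16474.
t = T_v·H_d²/c_v = 0.16474×1.3²/2.7 = 0.1031 years.

t ≈ 0.103 years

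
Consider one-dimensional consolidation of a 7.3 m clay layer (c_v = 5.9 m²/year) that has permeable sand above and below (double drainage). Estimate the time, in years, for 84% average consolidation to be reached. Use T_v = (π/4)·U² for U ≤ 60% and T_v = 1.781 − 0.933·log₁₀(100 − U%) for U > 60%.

Drainage path length: H_d = H/2 = 3.65 m (double drainage).
U > 60%: T_v = 1.781 − 0.933·log₁₀(100 − 84) = 0.65756.
t = T_v·H_d²/c_v = 0.65756×3.65²/5.9 = 1.485 years.

t ≈ 1.48 years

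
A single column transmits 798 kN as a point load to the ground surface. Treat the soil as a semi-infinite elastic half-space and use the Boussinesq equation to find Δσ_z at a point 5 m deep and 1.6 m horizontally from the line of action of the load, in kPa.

Boussinesq vertical stress below a point load on an elastic half-space:
Δσ_z = 3P/(2πz²) · [1 + (r/z)²]^(−5/2)
r/z = 1.6/5 = 0.32; [1+(r/z)²]^(−5/2) = 0.7837.
Δσ_z = 3×798/(2π×5²) × 0.7837 = 15.241 × 0.7837 = 11.94 kPa

Δσ_z ≈ 11.9 kPa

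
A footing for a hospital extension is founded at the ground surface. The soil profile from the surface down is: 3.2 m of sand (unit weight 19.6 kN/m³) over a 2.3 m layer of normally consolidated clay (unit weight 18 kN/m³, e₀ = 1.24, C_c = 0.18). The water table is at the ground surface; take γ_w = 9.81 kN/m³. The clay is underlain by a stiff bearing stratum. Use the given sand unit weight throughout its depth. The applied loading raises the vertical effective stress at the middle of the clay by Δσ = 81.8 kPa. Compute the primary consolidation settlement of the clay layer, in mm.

S_c ≈ 88.4 mm

Mid-depth of clay below the ground surface: z = 3.2 + 2.3/2 = 4.35 m.
Total vertical stress at mid-clay: σ_v = 19.6×3.2 + 18×1.15 = 83.42 kPa.
Pore pressure: u = 9.81×(4.35 − 0) = 42.673 kPa.
Initial effective stress: σ'_0 = σ_v − u = 83.42 − 42.673 = 40.747 kPa.
Final effective stress: σ'_f = σ'_0 + Δσ = 40.747 + 81.8 = 122.55 kPa.
Normally consolidated clay, so the full stress increment lies on the virgin compression line:
S_c = C_c·H/(1+e₀)·log₁₀(σ'_f/σ'_0) = 0.18×2.3/(1+1.24)×log₁₀(122.55/40.747)
    = 0.18482 × 0.47822 = 0.08838 m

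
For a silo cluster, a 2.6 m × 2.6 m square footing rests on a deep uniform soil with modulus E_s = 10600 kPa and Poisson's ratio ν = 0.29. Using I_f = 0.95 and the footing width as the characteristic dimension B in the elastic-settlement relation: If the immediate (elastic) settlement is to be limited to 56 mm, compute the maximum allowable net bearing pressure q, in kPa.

q ≈ 262 kPa

S_e = q·B·(1−ν²)/E_s · I_f  ⇒  q = S_e·E_s / (B·(1−ν²)·I_f).
q = 0.056 × 10600 / (2.6 × 0.9159 × 0.95) = 262.4 kPa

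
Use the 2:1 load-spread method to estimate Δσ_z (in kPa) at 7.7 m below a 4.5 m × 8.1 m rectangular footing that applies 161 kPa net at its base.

Δσ_z ≈ 30.4 kPa

By the 2:1 method the load spreads at 1 horizontal : 2 vertical, so at depth z the loaded area has grown by z in each plan dimension:
Δσ = qBL/((B+z)(L+z)) = 161×4.5×8.1/((4.5+7.7)(8.1+7.7)) = 30.444 kPa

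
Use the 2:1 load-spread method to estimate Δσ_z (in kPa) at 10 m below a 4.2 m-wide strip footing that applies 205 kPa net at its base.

By the 2:1 method the load spreads at 1 horizontal : 2 vertical, so at depth z the loaded area has grown by z in each plan dimension:
Δσ = qB/(B+z) = 205×4.2/(4.2+10) = 60.634 kPa

Δσ_z ≈ 60.6 kPa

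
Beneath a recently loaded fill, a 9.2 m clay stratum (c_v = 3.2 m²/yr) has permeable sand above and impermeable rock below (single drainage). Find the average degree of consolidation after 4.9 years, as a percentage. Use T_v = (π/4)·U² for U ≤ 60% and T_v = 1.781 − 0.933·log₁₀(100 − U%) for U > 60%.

U ≈ 48.6 %

Drainage path length: H_d = H = 9.2 m (single drainage).
T_v = c_v·t/H_d² = 3.2×4.9/9.2² = 0.18526.
T_v = 0.18526 corresponds to the U ≤ 60% branch:
U = √(4T_v/π) = 0.4857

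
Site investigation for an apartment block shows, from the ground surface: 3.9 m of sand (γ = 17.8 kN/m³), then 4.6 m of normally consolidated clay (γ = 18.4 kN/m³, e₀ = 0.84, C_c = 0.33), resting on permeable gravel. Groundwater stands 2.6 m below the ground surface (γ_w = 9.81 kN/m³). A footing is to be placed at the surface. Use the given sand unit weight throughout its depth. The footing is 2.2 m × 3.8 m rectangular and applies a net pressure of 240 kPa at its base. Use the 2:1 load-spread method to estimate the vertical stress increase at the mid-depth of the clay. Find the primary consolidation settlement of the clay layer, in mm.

Mid-depth of clay below the ground surface: z = 3.9 + 4.6/2 = 6.2 m.
Total vertical stress at mid-clay: σ_v = 17.8×3.9 + 18.4×2.3 = 111.74 kPa.
Pore pressure: u = 9.81×(6.2 − 2.6) = 35.316 kPa.
Initial effective stress: σ'_0 = σ_v − u = 111.74 − 35.316 = 76.424 kPa.
Stress increase at mid-clay by the 2:1 spreading method:
Δσ = qBL/((B+z)(L+z)) = 240×2.2×3.8/((2.2+6.2)(3.8+6.2)) = 23.886 kPa
Final effective stress: σ'_f = σ'_0 + Δσ = 76.424 + 23.886 = 100.31 kPa.
Normally consolidated clay, so the full stress increment lies on the virgin compression line:
S_c = C_c·H/(1+e₀)·log₁₀(σ'_f/σ'_0) = 0.33×4.6/(1+0.84)×log₁₀(100.31/76.424)
    = 0.825 × 0.11811 = 0.09744 m

S_c ≈ 97.4 mm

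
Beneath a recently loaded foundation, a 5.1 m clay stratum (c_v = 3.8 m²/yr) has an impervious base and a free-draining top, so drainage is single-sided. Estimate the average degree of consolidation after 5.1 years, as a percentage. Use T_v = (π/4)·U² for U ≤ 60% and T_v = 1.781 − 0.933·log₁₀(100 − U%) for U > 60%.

U ≈ 87.1 %

Drainage path length: H_d = H = 5.1 m (single drainage).
T_v = c_v·t/H_d² = 3.8×5.1/5.1² = 0.7451.
T_v = 0.7451 corresponds to the U > 60% branch:
U = 1 − 10^((1.781 − T_v)/0.933)/100 = 0.8711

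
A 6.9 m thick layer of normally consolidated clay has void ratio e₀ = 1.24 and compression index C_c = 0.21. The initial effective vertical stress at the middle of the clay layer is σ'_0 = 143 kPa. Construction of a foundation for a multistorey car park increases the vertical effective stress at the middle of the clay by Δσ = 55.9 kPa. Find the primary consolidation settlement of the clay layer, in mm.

S_c ≈ 92.7 mm

Final effective stress: σ'_f = σ'_0 + Δσ = 143 + 55.9 = 198.9 kPa.
Normally consolidated clay, so the full stress increment lies on the virgin compression line:
S_c = C_c·H/(1+e₀)·log₁₀(σ'_f/σ'_0) = 0.21×6.9/(1+1.24)×log₁₀(198.9/143)
    = 0.64687 × 0.1433 = 0.0927 m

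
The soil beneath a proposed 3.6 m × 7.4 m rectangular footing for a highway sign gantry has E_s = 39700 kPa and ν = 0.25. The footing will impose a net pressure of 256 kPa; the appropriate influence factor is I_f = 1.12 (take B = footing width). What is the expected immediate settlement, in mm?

S_e ≈ 24.4 mm

Immediate (elastic) settlement: S_e = q·B·(1−ν²)/E_s · I_f.
S_e = 256 × 3.6 × (1 − 0.25²) / 39700 × 1.12
    = 256 × 3.6 × 0.9375 / 39700 × 1.12
    = 0.02437 m = 24.37 mm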